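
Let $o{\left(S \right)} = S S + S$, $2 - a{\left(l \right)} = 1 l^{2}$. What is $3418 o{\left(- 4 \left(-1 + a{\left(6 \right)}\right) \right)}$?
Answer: $67471320$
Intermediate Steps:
$a{\left(l \right)} = 2 - l^{2}$ ($a{\left(l \right)} = 2 - 1 l^{2} = 2 - l^{2}$)
$o{\left(S \right)} = S + S^{2}$ ($o{\left(S \right)} = S^{2} + S = S + S^{2}$)
$3418 o{\left(- 4 \left(-1 + a{\left(6 \right)}\right) \right)} = 3418 - 4 \left(-1 + \left(2 - 6^{2}\right)\right) \left(1 - 4 \left(-1 + \left(2 - 6^{2}\right)\right)\right) = 3418 - 4 \left(-1 + \left(2 - 36\right)\right) \left(1 - 4 \left(-1 + \left(2 - 36\right)\right)\right) = 3418 - 4 \left(-1 - 34\right) \left(1 - 4 \left(-1 - 34\right)\right) = 3418 \left(-4\right) \left(-35\right) \left(1 - -140\right) = 3418 \cdot 140 \left(1 + 140\right) = 3418 \cdot 140 \cdot 141 = 3418 \cdot 19740 = 67471320$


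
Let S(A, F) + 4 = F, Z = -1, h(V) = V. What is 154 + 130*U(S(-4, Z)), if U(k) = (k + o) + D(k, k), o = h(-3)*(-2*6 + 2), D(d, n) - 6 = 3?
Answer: 4574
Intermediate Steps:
D(d, n) = 9 (D(d, n) = 6 + 3 = 9)
o = 30 (o = -3*(-2*6 + 2) = -3*(-12 + 2) = -3*(-10) = 30)
S(A, F) = -4 + F
U(k) = 39 + k (U(k) = (k + 30) + 9 = (30 + k) + 9 = 39 + k)
154 + 130*U(S(-4, Z)) = 154 + 130*(39 + (-4 - 1)) = 154 + 130*(39 - 5) = 154 + 130*34 = 154 + 4420 = 4574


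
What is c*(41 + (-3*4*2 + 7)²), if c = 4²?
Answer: 5280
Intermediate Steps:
c = 16
c*(41 + (-3*4*2 + 7)²) = 16*(41 + (-3*4*2 + 7)²) = 16*(41 + (-12*2 + 7)²) = 16*(41 + (-24 + 7)²) = 16*(41 + (-17)²) = 16*(41 + 289) = 16*330 = 5280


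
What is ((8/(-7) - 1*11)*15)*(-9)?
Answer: 11475/7 ≈ 1639.3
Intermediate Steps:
((8/(-7) - 1*11)*15)*(-9) = ((8*(-⅐) - 11)*15)*(-9) = ((-8/7 - 11)*15)*(-9) = -85/7*15*(-9) = -1275/7*(-9) = 11475/7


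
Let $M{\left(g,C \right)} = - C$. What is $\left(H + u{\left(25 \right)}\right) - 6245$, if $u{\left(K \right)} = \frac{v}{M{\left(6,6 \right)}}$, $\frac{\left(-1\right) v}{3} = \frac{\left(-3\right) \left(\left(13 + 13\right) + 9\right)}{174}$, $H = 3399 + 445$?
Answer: $- \frac{278551}{116} \approx -2401.3$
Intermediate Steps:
$H = 3844$
$v = \frac{105}{58}$ ($v = - 3 \frac{\left(-3\right) \left(\left(13 + 13\right) + 9\right)}{174} = - 3 - 3 \left(26 + 9\right) \frac{1}{174} = - 3 \left(-3\right) 35 \cdot \frac{1}{174} = - 3 \left(\left(-105\right) \frac{1}{174}\right) = \left(-3\right) \left(- \frac{35}{58}\right) = \frac{105}{58} \approx 1.8103$)
$u{\left(K \right)} = - \frac{35}{116}$ ($u{\left(K \right)} = \frac{105}{58 \left(\left(-1\right) 6\right)} = \frac{105}{58 \left(-6\right)} = \frac{105}{58} \left(- \frac{1}{6}\right) = - \frac{35}{116}$)
$\left(H + u{\left(25 \right)}\right) - 6245 = \left(3844 - \frac{35}{116}\right) - 6245 = \frac{445869}{116} - 6245 = - \frac{278551}{116}$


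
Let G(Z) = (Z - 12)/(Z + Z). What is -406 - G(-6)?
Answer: -815/2 ≈ -407.50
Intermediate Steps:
G(Z) = (-12 + Z)/(2*Z) (G(Z) = (-12 + Z)/((2*Z)) = (-12 + Z)*(1/(2*Z)) = (-12 + Z)/(2*Z))
-406 - G(-6) = -406 - (-12 - 6)/(2*(-6)) = -406 - (-1)*(-18)/(2*6) = -406 - 1*3/2 = -406 - 3/2 = -815/2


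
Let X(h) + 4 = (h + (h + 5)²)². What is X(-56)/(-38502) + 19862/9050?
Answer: -3214017407/19357950 ≈ -166.03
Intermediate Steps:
X(h) = -4 + (h + (5 + h)²)² (X(h) = -4 + (h + (h + 5)²)² = -4 + (h + (5 + h)²)²)
X(-56)/(-38502) + 19862/9050 = (-4 + (-56 + (5 - 56)²)²)/(-38502) + 19862/9050 = (-4 + (-56 + (-51)²)²)*(-1/38502) + 19862*(1/9050) = (-4 + (-56 + 2601)²)*(-1/38502) + 9931/4525 = (-4 + 2545²)*(-1/38502) + 9931/4525 = (-4 + 6477025)*(-1/38502) + 9931/4525 = 6477021*(-1/38502) + 9931/4525 = -719669/4278 + 9931/4525 = -3214017407/19357950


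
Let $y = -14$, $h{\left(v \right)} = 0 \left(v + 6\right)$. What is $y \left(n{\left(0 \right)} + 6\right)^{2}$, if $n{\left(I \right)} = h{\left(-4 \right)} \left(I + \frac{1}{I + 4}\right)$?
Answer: $-504$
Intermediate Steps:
$h{\left(v \right)} = 0$ ($h{\left(v \right)} = 0 \left(6 + v\right) = 0$)
$n{\left(I \right)} = 0$ ($n{\left(I \right)} = 0 \left(I + \frac{1}{I + 4}\right) = 0 \left(I + \frac{1}{4 + I}\right) = 0$)
$y \left(n{\left(0 \right)} + 6\right)^{2} = - 14 \left(0 + 6\right)^{2} = - 14 \cdot 6^{2} = \left(-14\right) 36 = -504$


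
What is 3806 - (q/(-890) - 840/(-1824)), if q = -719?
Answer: 128676023/33820 ≈ 3804.7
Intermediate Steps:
3806 - (q/(-890) - 840/(-1824)) = 3806 - (-719/(-890) - 840/(-1824)) = 3806 - (-719*(-1/890) - 840*(-1/1824)) = 3806 - (719/890 + 35/76) = 3806 - 1*42897/33820 = 3806 - 42897/33820 = 128676023/33820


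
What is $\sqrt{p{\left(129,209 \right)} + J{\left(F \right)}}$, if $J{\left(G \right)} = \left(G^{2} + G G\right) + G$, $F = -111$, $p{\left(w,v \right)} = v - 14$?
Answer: $\sqrt{24726} \approx 157.25$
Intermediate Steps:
$p{\left(w,v \right)} = -14 + v$
$J{\left(G \right)} = G + 2 G^{2}$ ($J{\left(G \right)} = \left(G^{2} + G^{2}\right) + G = 2 G^{2} + G = G + 2 G^{2}$)
$\sqrt{p{\left(129,209 \right)} + J{\left(F \right)}} = \sqrt{\left(-14 + 209\right) - 111 \left(1 + 2 \left(-111\right)\right)} = \sqrt{195 - 111 \left(1 - 222\right)} = \sqrt{195 - -24531} = \sqrt{195 + 24531} = \sqrt{24726}$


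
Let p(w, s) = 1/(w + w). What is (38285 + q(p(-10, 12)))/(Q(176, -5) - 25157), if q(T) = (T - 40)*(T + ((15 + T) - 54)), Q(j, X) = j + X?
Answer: -7970191/4997200 ≈ -1.5949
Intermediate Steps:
p(w, s) = 1/(2*w)
Q(j, X) = X + j
q(T) = (-40 + T)*(-39 + 2*T) (q(T) = (-40 + T)*(T + (-39 + T)) = (-40 + T)*(-39 + 2*T))
(38285 + q(p(-10, 12)))/(Q(176, -5) - 25157) = (38285 + (1560 - 119/(2*(-10)) + 2*((1/2)/(-10))**2))/((-5 + 176) - 25157) = (38285 + (1560 - 119*(-1)/(2*10) + 2*((1/2)*(-1/10))**2))/(171 - 25157) = (38285 + (1560 - 119*(-1/20) + 2*(-1/20)**2))/(-24986) = (38285 + (1560 + 119/20 + 2*(1/400)))*(-1/24986) = (38285 + (1560 + 119/20 + 1/200))*(-1/24986) = (38285 + 313191/200)*(-1/24986) = (7970191/200)*(-1/24986) = -7970191/4997200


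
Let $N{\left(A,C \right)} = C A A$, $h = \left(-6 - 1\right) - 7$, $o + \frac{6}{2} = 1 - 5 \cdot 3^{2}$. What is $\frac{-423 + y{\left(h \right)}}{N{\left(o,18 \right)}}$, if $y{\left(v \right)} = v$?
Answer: $- \frac{437}{39762} \approx -0.01099$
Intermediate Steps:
$o = -47$ ($o = -3 + \left(1 - 5 \cdot 3^{2}\right) = -3 + \left(1 - 45\right) = -3 - 44 = -47$)
$h = -14$ ($h = -7 - 7 = -14$)
$N{\left(A,C \right)} = C A^{2}$ ($N{\left(A,C \right)} = A C A = C A^{2}$)
$\frac{-423 + y{\left(h \right)}}{N{\left(o,18 \right)}} = \frac{-423 - 14}{18 \left(-47\right)^{2}} = - \frac{437}{18 \cdot 2209} = - \frac{437}{39762}$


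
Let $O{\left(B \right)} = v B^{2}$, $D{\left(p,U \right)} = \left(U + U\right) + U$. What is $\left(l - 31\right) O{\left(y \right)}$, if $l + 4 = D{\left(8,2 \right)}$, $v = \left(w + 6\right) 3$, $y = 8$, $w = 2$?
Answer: $-44544$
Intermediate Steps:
$D{\left(p,U \right)} = 3 U$ ($D{\left(p,U \right)} = 2 U + U = 3 U$)
$v = 24$ ($v = \left(2 + 6\right) 3 = 8 \cdot 3 = 24$)
$O{\left(B \right)} = 24 B^{2}$
$l = 2$ ($l = -4 + 3 \cdot 2 = -4 + 6 = 2$)
$\left(l - 31\right) O{\left(y \right)} = \left(2 - 31\right) 24 \cdot 8^{2} = - 29 \cdot 24 \cdot 64 = \left(-29\right) 1536 = -44544$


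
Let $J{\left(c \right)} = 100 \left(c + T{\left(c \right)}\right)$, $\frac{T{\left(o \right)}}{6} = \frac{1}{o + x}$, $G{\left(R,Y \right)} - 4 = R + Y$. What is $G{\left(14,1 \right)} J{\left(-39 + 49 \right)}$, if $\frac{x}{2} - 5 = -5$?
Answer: $20140$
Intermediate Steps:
$x = 0$ ($x = 10 + 2 \left(-5\right) = 10 - 10 = 0$)
$G{\left(R,Y \right)} = 4 + R + Y$ ($G{\left(R,Y \right)} = 4 + \left(R + Y\right) = 4 + R + Y$)
$T{\left(o \right)} = \frac{6}{o}$ ($T{\left(o \right)} = \frac{6}{o + 0} = \frac{6}{o}$)
$J{\left(c \right)} = 100 c + \frac{600}{c}$ ($J{\left(c \right)} = 100 \left(c + \frac{6}{c}\right) = 100 c + \frac{600}{c}$)
$G{\left(14,1 \right)} J{\left(-39 + 49 \right)} = \left(4 + 14 + 1\right) \left(100 \left(-39 + 49\right) + \frac{600}{-39 + 49}\right) = 19 \left(100 \cdot 10 + \frac{600}{10}\right) = 19 \left(1000 + 600 \cdot \frac{1}{10}\right) = 19 \left(1000 + 60\right) = 19 \cdot 1060 = 20140$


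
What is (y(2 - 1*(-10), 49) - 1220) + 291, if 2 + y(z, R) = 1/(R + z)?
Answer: -56790/61 ≈ -930.98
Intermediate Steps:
y(z, R) = -2 + 1/(R + z)
(y(2 - 1*(-10), 49) - 1220) + 291 = ((1 - 2*49 - 2*(2 - 1*(-10)))/(49 + (2 - 1*(-10))) - 1220) + 291 = ((1 - 98 - 2*(2 + 10))/(49 + (2 + 10)) - 1220) + 291 = ((1 - 98 - 2*12)/(49 + 12) - 1220) + 291 = ((1 - 98 - 24)/61 - 1220) + 291 = ((1/61)*(-121) - 1220) + 291 = (-121/61 - 1220) + 291 = -74541/61 + 291 = -56790/61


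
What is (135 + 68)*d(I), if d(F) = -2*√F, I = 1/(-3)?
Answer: -406*I*√3/3 ≈ -234.4*I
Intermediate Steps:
I = -⅓ ≈ -0.33333
(135 + 68)*d(I) = (135 + 68)*(-2*I*√3/3) = 203*(-2*I*√3/3) = -406*I*√3/3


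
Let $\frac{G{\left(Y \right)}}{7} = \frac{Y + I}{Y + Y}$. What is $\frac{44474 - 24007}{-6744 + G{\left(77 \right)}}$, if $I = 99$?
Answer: $- \frac{20467}{6736} \approx -3.0384$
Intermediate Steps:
$G{\left(Y \right)} = \frac{7 \left(99 + Y\right)}{2 Y}$ ($G{\left(Y \right)} = 7 \frac{Y + 99}{Y + Y} = 7 \frac{99 + Y}{2 Y} = \frac{7 \left(99 + Y\right)}{2 Y}$)
$\frac{44474 - 24007}{-6744 + G{\left(77 \right)}} = \frac{44474 - 24007}{-6744 + \frac{7 \left(99 + 77\right)}{2 \cdot 77}} = \frac{20467}{-6744 + \frac{7}{2} \cdot \frac{1}{77} \cdot 176} = \frac{20467}{-6744 + 8} = \frac{20467}{-6736} = 20467 \left(- \frac{1}{6736}\right) = - \frac{20467}{6736}$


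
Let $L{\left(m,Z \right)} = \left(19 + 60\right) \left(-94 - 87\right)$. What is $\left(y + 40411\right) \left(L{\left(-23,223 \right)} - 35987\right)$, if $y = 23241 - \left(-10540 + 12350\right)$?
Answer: $-3109786812$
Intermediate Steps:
$y = 21431$ ($y = 23241 - 1810 = 21431$)
$L{\left(m,Z \right)} = -14299$ ($L{\left(m,Z \right)} = 79 \left(-181\right) = -14299$)
$\left(y + 40411\right) \left(L{\left(-23,223 \right)} - 35987\right) = \left(21431 + 40411\right) \left(-14299 - 35987\right) = 61842 \left(-50286\right) = -3109786812$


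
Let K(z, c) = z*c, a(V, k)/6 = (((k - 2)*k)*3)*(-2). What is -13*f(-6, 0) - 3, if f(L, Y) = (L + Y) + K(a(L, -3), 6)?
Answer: 42195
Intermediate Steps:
a(V, k) = -36*k*(-2 + k) (a(V, k) = 6*((((k - 2)*k)*3)*(-2)) = 6*((((-2 + k)*k)*3)*(-2)) = 6*(((k*(-2 + k))*3)*(-2)) = 6*((3*k*(-2 + k))*(-2)) = 6*(-6*k*(-2 + k)) = -36*k*(-2 + k))
K(z, c) = c*z
f(L, Y) = -3240 + L + Y (f(L, Y) = (L + Y) + 6*(36*(-3)*(2 - 1*(-3))) = (L + Y) + 6*(36*(-3)*(2 + 3)) = (L + Y) + 6*(36*(-3)*5) = (L + Y) + 6*(-540) = (L + Y) - 3240 = -3240 + L + Y)
-13*f(-6, 0) - 3 = -13*(-3240 - 6 + 0) - 3 = -13*(-3246) - 3 = 42198 - 3 = 42195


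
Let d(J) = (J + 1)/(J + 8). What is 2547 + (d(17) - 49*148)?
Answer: -117607/25 ≈ -4704.3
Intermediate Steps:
d(J) = (1 + J)/(8 + J)
2547 + (d(17) - 49*148) = 2547 + ((1 + 17)/(8 + 17) - 49*148) = 2547 + (18/25 - 7252) = 2547 - 181282/25 = -117607/25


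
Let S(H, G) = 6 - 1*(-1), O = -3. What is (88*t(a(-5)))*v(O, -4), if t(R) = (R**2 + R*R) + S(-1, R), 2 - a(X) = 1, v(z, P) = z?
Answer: -2376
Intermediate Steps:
a(X) = 1 (a(X) = 2 - 1*1 = 2 - 1 = 1)
S(H, G) = 7 (S(H, G) = 6 + 1 = 7)
t(R) = 7 + 2*R**2 (t(R) = (R**2 + R*R) + 7 = (R**2 + R**2) + 7 = 2*R**2 + 7 = 7 + 2*R**2)
(88*t(a(-5)))*v(O, -4) = (88*(7 + 2*1**2))*(-3) = (88*(7 + 2*1))*(-3) = (88*(7 + 2))*(-3) = (88*9)*(-3) = 792*(-3) = -2376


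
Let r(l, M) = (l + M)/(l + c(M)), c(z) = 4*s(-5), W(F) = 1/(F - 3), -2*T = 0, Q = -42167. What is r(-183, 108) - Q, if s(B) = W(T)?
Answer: 23318576/553 ≈ 42167.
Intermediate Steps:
T = 0 (T = -½*0 = 0)
W(F) = 1/(-3 + F)
s(B) = -⅓ (s(B) = 1/(-3 + 0) = 1/(-3) = -⅓)
c(z) = -4/3 (c(z) = 4*(-⅓) = -4/3)
r(l, M) = (M + l)/(-4/3 + l) (r(l, M) = (l + M)/(l - 4/3) = (M + l)/(-4/3 + l))
r(-183, 108) - Q = 3*(108 - 183)/(-4 + 3*(-183)) - 1*(-42167) = 3*(-75)/(-4 - 549) + 42167 = 3*(-75)/(-553) + 42167 = 3*(-1/553)*(-75) + 42167 = 225/553 + 42167 = 23318576/553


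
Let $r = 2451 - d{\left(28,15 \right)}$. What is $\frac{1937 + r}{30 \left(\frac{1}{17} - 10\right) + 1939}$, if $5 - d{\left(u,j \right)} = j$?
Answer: $\frac{74766}{27893} \approx 2.6805$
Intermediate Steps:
$d{\left(u,j \right)} = 5 - j$
$r = 2461$ ($r = 2451 - \left(5 - 15\right) = 2451 - -10 = 2451 + 10 = 2461$)
$\frac{1937 + r}{30 \left(\frac{1}{17} - 10\right) + 1939} = \frac{1937 + 2461}{30 \left(\frac{1}{17} - 10\right) + 1939} = \frac{4398}{30 \left(\frac{1}{17} - 10\right) + 1939} = \frac{4398}{30 \left(- \frac{169}{17}\right) + 1939} = \frac{4398}{- \frac{5070}{17} + 1939} = \frac{4398}{\frac{27893}{17}} = 4398 \cdot \frac{17}{27893} = \frac{74766}{27893}$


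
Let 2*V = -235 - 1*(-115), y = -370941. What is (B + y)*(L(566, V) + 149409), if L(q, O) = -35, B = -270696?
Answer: -95843885238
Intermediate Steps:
V = -60 (V = (-235 - 1*(-115))/2 = (-235 + 115)/2 = (½)*(-120) = -60)
(B + y)*(L(566, V) + 149409) = (-270696 - 370941)*(-35 + 149409) = -641637*149374 = -95843885238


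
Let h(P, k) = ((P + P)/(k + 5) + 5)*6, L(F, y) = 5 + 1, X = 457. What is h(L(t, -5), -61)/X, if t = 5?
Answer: 201/3199 ≈ 0.062832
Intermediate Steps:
L(F, y) = 6
h(P, k) = 30 + 12*P/(5 + k) (h(P, k) = ((2*P)/(5 + k) + 5)*6 = (2*P/(5 + k) + 5)*6 = (5 + 2*P/(5 + k))*6 = 30 + 12*P/(5 + k))
h(L(t, -5), -61)/X = (6*(25 + 2*6 + 5*(-61))/(5 - 61))/457 = (6*(25 + 12 - 305)/(-56))*(1/457) = (6*(-1/56)*(-268))*(1/457) = (201/7)*(1/457) = 201/3199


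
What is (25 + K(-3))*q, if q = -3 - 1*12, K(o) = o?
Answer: -330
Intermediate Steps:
q = -15 (q = -3 - 12 = -15)
(25 + K(-3))*q = (25 - 3)*(-15) = 22*(-15) = -330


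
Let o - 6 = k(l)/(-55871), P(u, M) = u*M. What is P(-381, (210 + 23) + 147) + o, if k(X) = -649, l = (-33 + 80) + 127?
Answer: -8088667505/55871 ≈ -1.4477e+5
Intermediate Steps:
l = 174 (l = 47 + 127 = 174)
P(u, M) = M*u
o = 335875/55871 (o = 6 - 649/(-55871) = 6 - 649*(-1/55871) = 6 + 649/55871 = 335875/55871 ≈ 6.0116)
P(-381, (210 + 23) + 147) + o = ((210 + 23) + 147)*(-381) + 335875/55871 = (233 + 147)*(-381) + 335875/55871 = 380*(-381) + 335875/55871 = -144780 + 335875/55871 = -8088667505/55871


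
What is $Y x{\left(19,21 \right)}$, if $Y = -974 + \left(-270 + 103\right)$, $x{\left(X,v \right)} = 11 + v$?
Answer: $-36512$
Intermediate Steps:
$Y = -1141$ ($Y = -974 - 167 = -1141$)
$Y x{\left(19,21 \right)} = - 1141 \left(11 + 21\right) = \left(-1141\right) 32 = -36512$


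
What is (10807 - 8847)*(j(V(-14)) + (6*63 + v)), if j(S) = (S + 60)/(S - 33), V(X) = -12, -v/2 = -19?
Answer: 2439808/3 ≈ 8.1327e+5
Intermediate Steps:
v = 38 (v = -2*(-19) = 38)
j(S) = (60 + S)/(-33 + S)
(10807 - 8847)*(j(V(-14)) + (6*63 + v)) = (10807 - 8847)*((60 - 12)/(-33 - 12) + (6*63 + 38)) = 1960*(48/(-45) + (378 + 38)) = 1960*(-1/45*48 + 416) = 1960*(-16/15 + 416) = 1960*(6224/15) = 2439808/3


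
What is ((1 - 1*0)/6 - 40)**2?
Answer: 57121/36 ≈ 1586.7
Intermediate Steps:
((1 - 1*0)/6 - 40)**2 = ((1 + 0)/6 - 40)**2 = ((1/6)*1 - 40)**2 = (1/6 - 40)**2 = (-239/6)**2 = 57121/36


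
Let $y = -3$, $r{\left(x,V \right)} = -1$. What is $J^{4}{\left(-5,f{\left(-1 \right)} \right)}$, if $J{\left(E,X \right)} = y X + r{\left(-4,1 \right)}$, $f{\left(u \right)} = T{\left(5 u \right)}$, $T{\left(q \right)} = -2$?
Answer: $625$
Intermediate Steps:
$f{\left(u \right)} = -2$
$J{\left(E,X \right)} = -1 - 3 X$ ($J{\left(E,X \right)} = - 3 X - 1 = -1 - 3 X$)
$J^{4}{\left(-5,f{\left(-1 \right)} \right)} = \left(-1 - -6\right)^{4} = \left(-1 + 6\right)^{4} = 5^{4} = 625$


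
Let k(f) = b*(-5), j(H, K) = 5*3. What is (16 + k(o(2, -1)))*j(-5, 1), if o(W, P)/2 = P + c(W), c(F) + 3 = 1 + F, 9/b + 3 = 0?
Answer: 465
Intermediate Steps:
b = -3 (b = 9/(-3 + 0) = 9/(-3) = 9*(-1/3) = -3)
c(F) = -2 + F (c(F) = -3 + (1 + F) = -2 + F)
o(W, P) = -4 + 2*P + 2*W (o(W, P) = 2*(P + (-2 + W)) = 2*(-2 + P + W) = -4 + 2*P + 2*W)
j(H, K) = 15
k(f) = 15 (k(f) = -3*(-5) = 15)
(16 + k(o(2, -1)))*j(-5, 1) = (16 + 15)*15 = 31*15 = 465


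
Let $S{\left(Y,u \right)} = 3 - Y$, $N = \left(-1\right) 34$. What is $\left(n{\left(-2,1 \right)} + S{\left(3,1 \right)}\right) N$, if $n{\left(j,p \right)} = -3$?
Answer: $102$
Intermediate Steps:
$N = -34$
$\left(n{\left(-2,1 \right)} + S{\left(3,1 \right)}\right) N = \left(-3 + \left(3 - 3\right)\right) \left(-34\right) = \left(-3 + 0\right) \left(-34\right) = \left(-3\right) \left(-34\right) = 102$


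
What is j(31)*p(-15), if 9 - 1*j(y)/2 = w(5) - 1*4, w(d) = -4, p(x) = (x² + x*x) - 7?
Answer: 15062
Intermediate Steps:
p(x) = -7 + 2*x² (p(x) = (x² + x²) - 7 = 2*x² - 7 = -7 + 2*x²)
j(y) = 34 (j(y) = 18 - 2*(-4 - 1*4) = 18 - 2*(-4 - 4) = 18 - 2*(-8) = 18 + 16 = 34)
j(31)*p(-15) = 34*(-7 + 2*(-15)²) = 34*(-7 + 2*225) = 34*(-7 + 450) = 34*443 = 15062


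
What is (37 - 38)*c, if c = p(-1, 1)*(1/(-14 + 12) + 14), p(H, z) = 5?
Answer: -135/2 ≈ -67.500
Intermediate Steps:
c = 135/2 (c = 5*(1/(-14 + 12) + 14) = 5*(1/(-2) + 14) = 5*(-½ + 14) = 5*(27/2) = 135/2 ≈ 67.500)
(37 - 38)*c = (37 - 38)*(135/2) = -1*135/2 = -135/2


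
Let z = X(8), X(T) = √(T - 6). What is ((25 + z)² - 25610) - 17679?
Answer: -42662 + 50*√2 ≈ -42591.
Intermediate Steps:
X(T) = √(-6 + T)
z = √2 (z = √(-6 + 8) = √2 ≈ 1.4142)
((25 + z)² - 25610) - 17679 = ((25 + √2)² - 25610) - 17679 = (-25610 + (25 + √2)²) - 17679 = -43289 + (25 + √2)²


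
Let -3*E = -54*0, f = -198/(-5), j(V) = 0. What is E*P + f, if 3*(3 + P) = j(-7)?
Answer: 198/5 ≈ 39.600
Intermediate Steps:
P = -3 (P = -3 + (⅓)*0 = -3 + 0 = -3)
f = 198/5 (f = -198*(-1)/5 = -33*(-6/5) = 198/5 ≈ 39.600)
E = 0 (E = -(-18)*0 = -⅓*0 = 0)
E*P + f = 0*(-3) + 198/5 = 0 + 198/5 = 198/5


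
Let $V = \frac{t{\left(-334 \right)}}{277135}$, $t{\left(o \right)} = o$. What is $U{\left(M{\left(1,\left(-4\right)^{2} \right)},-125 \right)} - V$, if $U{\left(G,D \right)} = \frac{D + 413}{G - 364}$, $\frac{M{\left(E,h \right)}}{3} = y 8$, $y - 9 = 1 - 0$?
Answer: $- \frac{19943366}{8591185} \approx -2.3214$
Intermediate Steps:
$y = 10$ ($y = 9 + \left(1 - 0\right) = 9 + \left(1 + 0\right) = 9 + 1 = 10$)
$M{\left(E,h \right)} = 240$ ($M{\left(E,h \right)} = 3 \cdot 10 \cdot 8 = 3 \cdot 80 = 240$)
$V = - \frac{334}{277135} \approx -0.0012052$
$U{\left(G,D \right)} = \frac{413 + D}{-364 + G}$
$U{\left(M{\left(1,\left(-4\right)^{2} \right)},-125 \right)} - V = \frac{413 - 125}{-364 + 240} - - \frac{334}{277135} = \frac{1}{-124} \cdot 288 + \frac{334}{277135} = \left(- \frac{1}{124}\right) 288 + \frac{334}{277135} = - \frac{72}{31} + \frac{334}{277135} = - \frac{19943366}{8591185}$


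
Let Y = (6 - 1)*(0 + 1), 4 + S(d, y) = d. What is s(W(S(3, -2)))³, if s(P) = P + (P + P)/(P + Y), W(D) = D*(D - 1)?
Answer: 5832/343 ≈ 17.003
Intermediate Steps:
S(d, y) = -4 + d
Y = 5 (Y = 5*1 = 5)
W(D) = D*(-1 + D)
s(P) = P + 2*P/(5 + P) (s(P) = P + (P + P)/(P + 5) = P + (2*P)/(5 + P) = P + 2*P/(5 + P))
s(W(S(3, -2)))³ = (((-4 + 3)*(-1 + (-4 + 3)))*(7 + (-4 + 3)*(-1 + (-4 + 3)))/(5 + (-4 + 3)*(-1 + (-4 + 3))))³ = ((-(-1 - 1))*(7 - (-1 - 1))/(5 - (-1 - 1)))³ = ((-1*(-2))*(7 - 1*(-2))/(5 - 1*(-2)))³ = (2*(7 + 2)/(5 + 2))³ = (2*9/7)³ = (2*(⅐)*9)³ = (18/7)³ = 5832/343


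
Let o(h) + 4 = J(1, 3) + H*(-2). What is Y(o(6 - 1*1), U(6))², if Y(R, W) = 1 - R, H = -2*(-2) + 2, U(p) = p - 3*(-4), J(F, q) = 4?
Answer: 169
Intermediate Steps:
U(p) = 12 + p (U(p) = p + 12 = 12 + p)
H = 6 (H = 4 + 2 = 6)
o(h) = -12 (o(h) = -4 + (4 + 6*(-2)) = -4 + (4 - 12) = -4 - 8 = -12)
Y(o(6 - 1*1), U(6))² = (1 - 1*(-12))² = (1 + 12)² = 13² = 169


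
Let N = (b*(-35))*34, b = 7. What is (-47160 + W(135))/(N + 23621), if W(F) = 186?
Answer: -15658/5097 ≈ -3.0720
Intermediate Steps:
N = -8330 (N = (7*(-35))*34 = -245*34 = -8330)
(-47160 + W(135))/(N + 23621) = (-47160 + 186)/(-8330 + 23621) = -46974/15291 = -46974*1/15291 = -15658/5097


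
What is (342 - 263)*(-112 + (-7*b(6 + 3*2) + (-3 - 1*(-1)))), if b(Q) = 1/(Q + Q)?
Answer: -216697/24 ≈ -9029.0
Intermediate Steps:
b(Q) = 1/(2*Q)
(342 - 263)*(-112 + (-7*b(6 + 3*2) + (-3 - 1*(-1)))) = (342 - 263)*(-112 + (-7/(2*(6 + 3*2)) + (-3 - 1*(-1)))) = 79*(-112 + (-7/(2*(6 + 6)) + (-3 + 1))) = 79*(-112 + (-7/(2*12) - 2)) = 79*(-112 + (-7*1/24 - 2)) = 79*(-112 + (-7/24 - 2)) = 79*(-112 - 55/24) = 79*(-2743/24) = -216697/24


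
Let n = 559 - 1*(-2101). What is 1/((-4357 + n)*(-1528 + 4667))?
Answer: -1/5326883 ≈ -1.8773e-7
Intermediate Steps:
n = 2660 (n = 559 + 2101 = 2660)
1/((-4357 + n)*(-1528 + 4667)) = 1/((-4357 + 2660)*(-1528 + 4667)) = 1/(-1697*3139) = 1/(-5326883) = -1/5326883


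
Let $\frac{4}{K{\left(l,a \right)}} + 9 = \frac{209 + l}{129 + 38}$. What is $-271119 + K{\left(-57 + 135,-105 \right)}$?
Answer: $- \frac{82420343}{304} \approx -2.7112 \cdot 10^{5}$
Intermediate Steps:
$K{\left(l,a \right)} = \frac{4}{- \frac{1294}{167} + \frac{l}{167}}$ ($K{\left(l,a \right)} = \frac{4}{-9 + \frac{209 + l}{129 + 38}} = \frac{4}{-9 + \frac{209 + l}{167}} = \frac{4}{-9 + \left(209 + l\right) \frac{1}{167}} = \frac{4}{-9 + \left(\frac{209}{167} + \frac{l}{167}\right)} = \frac{4}{- \frac{1294}{167} + \frac{l}{167}}$)
$-271119 + K{\left(-57 + 135,-105 \right)} = -271119 + \frac{668}{-1294 + \left(-57 + 135\right)} = -271119 + \frac{668}{-1294 + 78} = -271119 + \frac{668}{-1216} = -271119 + 668 \left(- \frac{1}{1216}\right) = -271119 - \frac{167}{304} = - \frac{82420343}{304}$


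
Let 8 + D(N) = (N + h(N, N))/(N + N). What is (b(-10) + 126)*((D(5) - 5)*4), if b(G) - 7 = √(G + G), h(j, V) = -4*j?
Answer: -7714 - 116*I*√5 ≈ -7714.0 - 259.38*I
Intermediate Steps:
D(N) = -19/2 (D(N) = -8 + (N - 4*N)/(N + N) = -8 + (-3*N)/((2*N)) = -8 + (-3*N)*(1/(2*N)) = -8 - 3/2 = -19/2)
b(G) = 7 + √2*√G (b(G) = 7 + √(G + G) = 7 + √(2*G) = 7 + √2*√G)
(b(-10) + 126)*((D(5) - 5)*4) = ((7 + √2*√(-10)) + 126)*((-19/2 - 5)*4) = ((7 + √2*(I*√10)) + 126)*(-29/2*4) = ((7 + 2*I*√5) + 126)*(-58) = (133 + 2*I*√5)*(-58) = -7714 - 116*I*√5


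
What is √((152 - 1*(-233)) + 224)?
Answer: √609 ≈ 24.678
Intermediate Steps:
√((152 - 1*(-233)) + 224) = √((152 + 233) + 224) = √(385 + 224) = √609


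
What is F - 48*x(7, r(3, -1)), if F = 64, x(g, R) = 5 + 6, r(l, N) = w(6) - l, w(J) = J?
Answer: -464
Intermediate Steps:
r(l, N) = 6 - l
x(g, R) = 11
F - 48*x(7, r(3, -1)) = 64 - 48*11 = 64 - 528 = -464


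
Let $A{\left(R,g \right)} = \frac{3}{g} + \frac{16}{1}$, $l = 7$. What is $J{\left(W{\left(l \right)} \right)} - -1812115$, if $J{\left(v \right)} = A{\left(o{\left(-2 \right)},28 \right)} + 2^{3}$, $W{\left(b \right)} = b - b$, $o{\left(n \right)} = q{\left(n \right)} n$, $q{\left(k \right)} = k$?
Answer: $\frac{50739895}{28} \approx 1.8121 \cdot 10^{6}$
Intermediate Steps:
$o{\left(n \right)} = n^{2}$ ($o{\left(n \right)} = n n = n^{2}$)
$A{\left(R,g \right)} = 16 + \frac{3}{g}$ ($A{\left(R,g \right)} = \frac{3}{g} + 16 \cdot 1 = \frac{3}{g} + 16 = 16 + \frac{3}{g}$)
$W{\left(b \right)} = 0$
$J{\left(v \right)} = \frac{675}{28}$ ($J{\left(v \right)} = \left(16 + \frac{3}{28}\right) + 2^{3} = \left(16 + 3 \cdot \frac{1}{28}\right) + 8 = \left(16 + \frac{3}{28}\right) + 8 = \frac{451}{28} + 8 = \frac{675}{28}$)
$J{\left(W{\left(l \right)} \right)} - -1812115 = \frac{675}{28} - -1812115 = \frac{675}{28} + 1812115 = \frac{50739895}{28}$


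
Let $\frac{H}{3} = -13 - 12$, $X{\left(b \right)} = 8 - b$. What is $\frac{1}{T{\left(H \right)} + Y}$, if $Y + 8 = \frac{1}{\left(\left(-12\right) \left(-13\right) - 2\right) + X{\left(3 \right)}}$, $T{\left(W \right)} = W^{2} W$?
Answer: $- \frac{159}{67079396} \approx -2.3703 \cdot 10^{-6}$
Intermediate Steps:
$H = -75$ ($H = 3 \left(-13 - 12\right) = 3 \left(-25\right) = -75$)
$T{\left(W \right)} = W^{3}$
$Y = - \frac{1271}{159}$ ($Y = -8 + \frac{1}{\left(\left(-12\right) \left(-13\right) - 2\right) + \left(8 - 3\right)} = -8 + \frac{1}{\left(156 - 2\right) + \left(8 - 3\right)} = -8 + \frac{1}{154 + 5} = -8 + \frac{1}{159} = - \frac{1271}{159} \approx -7.9937$)
$\frac{1}{T{\left(H \right)} + Y} = \frac{1}{\left(-75\right)^{3} - \frac{1271}{159}} = \frac{1}{-421875 - \frac{1271}{159}} = \frac{1}{- \frac{67079396}{159}} = - \frac{159}{67079396}$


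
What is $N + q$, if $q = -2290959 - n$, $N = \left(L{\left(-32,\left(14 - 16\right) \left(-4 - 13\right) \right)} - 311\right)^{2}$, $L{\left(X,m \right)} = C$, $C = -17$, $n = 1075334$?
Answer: $-3258709$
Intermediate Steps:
$L{\left(X,m \right)} = -17$
$N = 107584$ ($N = \left(-17 - 311\right)^{2} = \left(-328\right)^{2} = 107584$)
$q = -3366293$ ($q = -2290959 - 1075334 = -3366293$)
$N + q = 107584 - 3366293 = -3258709$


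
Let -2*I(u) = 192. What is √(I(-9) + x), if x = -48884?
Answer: 2*I*√12245 ≈ 221.31*I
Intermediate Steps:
I(u) = -96 (I(u) = -½*192 = -96)
√(I(-9) + x) = √(-96 - 48884) = √(-48980) = 2*I*√12245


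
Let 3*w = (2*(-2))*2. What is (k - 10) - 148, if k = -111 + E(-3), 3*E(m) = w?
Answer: -2429/9 ≈ -269.89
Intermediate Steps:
w = -8/3 (w = ((2*(-2))*2)/3 = (-4*2)/3 = (⅓)*(-8) = -8/3 ≈ -2.6667)
E(m) = -8/9 (E(m) = (⅓)*(-8/3) = -8/9)
k = -1007/9 (k = -111 - 8/9 = -1007/9 ≈ -111.89)
(k - 10) - 148 = (-1007/9 - 10) - 148 = -1097/9 - 148 = -2429/9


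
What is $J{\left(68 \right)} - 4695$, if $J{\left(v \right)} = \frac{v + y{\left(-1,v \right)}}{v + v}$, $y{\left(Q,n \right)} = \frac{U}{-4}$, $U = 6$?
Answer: $- \frac{1276907}{272} \approx -4694.5$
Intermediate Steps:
$y{\left(Q,n \right)} = - \frac{3}{2}$ ($y{\left(Q,n \right)} = \frac{6}{-4} = 6 \left(- \frac{1}{4}\right) = - \frac{3}{2}$)
$J{\left(v \right)} = \frac{- \frac{3}{2} + v}{2 v}$ ($J{\left(v \right)} = \frac{v - \frac{3}{2}}{v + v} = \frac{- \frac{3}{2} + v}{2 v}$)
$J{\left(68 \right)} - 4695 = \frac{-3 + 2 \cdot 68}{4 \cdot 68} - 4695 = \frac{1}{4} \cdot \frac{1}{68} \left(-3 + 136\right) - 4695 = \frac{1}{4} \cdot \frac{1}{68} \cdot 133 - 4695 = \frac{133}{272} - 4695 = - \frac{1276907}{272}$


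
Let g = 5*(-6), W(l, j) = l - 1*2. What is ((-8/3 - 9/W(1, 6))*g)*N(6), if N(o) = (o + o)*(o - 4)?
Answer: -4560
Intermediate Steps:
W(l, j) = -2 + l (W(l, j) = l - 2 = -2 + l)
N(o) = 2*o*(-4 + o) (N(o) = (2*o)*(-4 + o) = 2*o*(-4 + o))
g = -30
((-8/3 - 9/W(1, 6))*g)*N(6) = ((-8/3 - 9/(-2 + 1))*(-30))*(2*6*(-4 + 6)) = ((-8*1/3 - 9/(-1))*(-30))*(2*6*2) = ((-8/3 - 9*(-1))*(-30))*24 = ((-8/3 + 9)*(-30))*24 = ((19/3)*(-30))*24 = -190*24 = -4560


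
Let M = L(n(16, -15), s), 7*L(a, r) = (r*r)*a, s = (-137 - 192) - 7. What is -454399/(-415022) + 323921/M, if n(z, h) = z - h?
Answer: 180809650247/103748859648 ≈ 1.7428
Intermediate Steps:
s = -336 (s = -329 - 7 = -336)
L(a, r) = a*r**2/7 (L(a, r) = ((r*r)*a)/7 = (r**2*a)/7 = (a*r**2)/7 = a*r**2/7)
M = 499968 (M = (1/7)*(16 - 1*(-15))*(-336)**2 = (1/7)*(16 + 15)*112896 = (1/7)*31*112896 = 499968)
-454399/(-415022) + 323921/M = -454399/(-415022) + 323921/499968 = -454399*(-1/415022) + 323921*(1/499968) = 454399/415022 + 323921/499968 = 180809650247/103748859648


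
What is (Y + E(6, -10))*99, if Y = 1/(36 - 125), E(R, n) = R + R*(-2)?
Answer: -52965/89 ≈ -595.11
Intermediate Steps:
E(R, n) = -R (E(R, n) = R - 2*R = -R)
Y = -1/89 (Y = 1/(-89) = -1/89 ≈ -0.011236)
(Y + E(6, -10))*99 = (-1/89 - 1*6)*99 = (-1/89 - 6)*99 = -535/89*99 = -52965/89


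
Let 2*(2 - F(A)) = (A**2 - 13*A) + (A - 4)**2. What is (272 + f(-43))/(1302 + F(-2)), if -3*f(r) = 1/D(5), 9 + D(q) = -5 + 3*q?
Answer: 815/3813 ≈ 0.21374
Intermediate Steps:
F(A) = 2 - A**2/2 - (-4 + A)**2/2 + 13*A/2 (F(A) = 2 - ((A**2 - 13*A) + (A - 4)**2)/2 = 2 - ((A**2 - 13*A) + (-4 + A)**2)/2 = 2 - (A**2 + (-4 + A)**2 - 13*A)/2 = 2 + (-A**2/2 - (-4 + A)**2/2 + 13*A/2) = 2 - A**2/2 - (-4 + A)**2/2 + 13*A/2)
D(q) = -14 + 3*q (D(q) = -9 + (-5 + 3*q) = -14 + 3*q)
f(r) = -1/3 (f(r) = -1/(3*(-14 + 3*5)) = -1/(3*(-14 + 15)) = -1/3/1 = -1/3*1 = -1/3)
(272 + f(-43))/(1302 + F(-2)) = (272 - 1/3)/(1302 + (-6 - 1*(-2)**2 + (21/2)*(-2))) = 815/(3*(1302 + (-6 - 1*4 - 21))) = 815/(3*(1302 + (-6 - 4 - 21))) = 815/(3*(1302 - 31)) = (815/3)/1271 = (815/3)*(1/1271) = 815/3813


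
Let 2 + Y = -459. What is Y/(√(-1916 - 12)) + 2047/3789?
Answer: 2047/3789 + 461*I*√482/964 ≈ 0.54025 + 10.499*I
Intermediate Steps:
Y = -461 (Y = -2 - 459 = -461)
Y/(√(-1916 - 12)) + 2047/3789 = -461/√(-1916 - 12) + 2047/3789 = -461*(-I*√482/964) + 2047*(1/3789) = -461*(-I*√482/964) + 2047/3789 = -(-461)*I*√482/964 + 2047/3789 = 461*I*√482/964 + 2047/3789 = 2047/3789 + 461*I*√482/964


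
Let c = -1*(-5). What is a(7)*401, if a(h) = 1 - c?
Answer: -1604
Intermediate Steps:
c = 5
a(h) = -4 (a(h) = 1 - 1*5 = 1 - 5 = -4)
a(7)*401 = -4*401 = -1604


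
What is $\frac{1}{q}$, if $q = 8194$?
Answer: $\frac{1}{8194} \approx 0.00012204$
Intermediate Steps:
$\frac{1}{q} = \frac{1}{8194}$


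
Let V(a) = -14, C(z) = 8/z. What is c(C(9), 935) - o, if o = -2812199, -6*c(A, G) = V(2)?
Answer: 8436604/3 ≈ 2.8122e+6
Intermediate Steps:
c(A, G) = 7/3 (c(A, G) = -⅙*(-14) = 7/3)
c(C(9), 935) - o = 7/3 - 1*(-2812199) = 7/3 + 2812199 = 8436604/3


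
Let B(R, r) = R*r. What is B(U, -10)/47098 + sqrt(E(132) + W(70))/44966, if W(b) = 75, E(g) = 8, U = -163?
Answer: 815/23549 + sqrt(83)/44966 ≈ 0.034811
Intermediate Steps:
B(U, -10)/47098 + sqrt(E(132) + W(70))/44966 = -163*(-10)/47098 + sqrt(8 + 75)/44966 = 1630*(1/47098) + sqrt(83)*(1/44966) = 815/23549 + sqrt(83)/44966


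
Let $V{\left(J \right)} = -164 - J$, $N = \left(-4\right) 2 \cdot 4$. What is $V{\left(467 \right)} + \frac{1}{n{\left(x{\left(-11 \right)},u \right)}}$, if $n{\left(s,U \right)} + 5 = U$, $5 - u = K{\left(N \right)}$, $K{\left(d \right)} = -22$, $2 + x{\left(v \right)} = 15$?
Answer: $- \frac{13881}{22} \approx -630.95$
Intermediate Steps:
$N = -32$ ($N = \left(-8\right) 4 = -32$)
$x{\left(v \right)} = 13$ ($x{\left(v \right)} = -2 + 15 = 13$)
$u = 27$ ($u = 5 - -22 = 5 + 22 = 27$)
$n{\left(s,U \right)} = -5 + U$
$V{\left(467 \right)} + \frac{1}{n{\left(x{\left(-11 \right)},u \right)}} = \left(-164 - 467\right) + \frac{1}{-5 + 27} = \left(-164 - 467\right) + \frac{1}{22} = -631 + \frac{1}{22} = - \frac{13881}{22}$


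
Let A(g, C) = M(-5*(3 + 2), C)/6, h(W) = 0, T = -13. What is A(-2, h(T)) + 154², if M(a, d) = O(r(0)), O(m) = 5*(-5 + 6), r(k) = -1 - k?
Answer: 142301/6 ≈ 23717.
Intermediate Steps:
O(m) = 5 (O(m) = 5*1 = 5)
M(a, d) = 5
A(g, C) = ⅚ (A(g, C) = 5/6 = 5*(⅙) = ⅚)
A(-2, h(T)) + 154² = ⅚ + 154² = ⅚ + 23716 = 142301/6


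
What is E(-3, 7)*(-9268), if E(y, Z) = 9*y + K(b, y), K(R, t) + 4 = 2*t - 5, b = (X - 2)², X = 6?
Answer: 389256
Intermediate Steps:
b = 16 (b = (6 - 2)² = 4² = 16)
K(R, t) = -9 + 2*t (K(R, t) = -4 + (2*t - 5) = -4 + (-5 + 2*t) = -9 + 2*t)
E(y, Z) = -9 + 11*y (E(y, Z) = 9*y + (-9 + 2*y) = -9 + 11*y)
E(-3, 7)*(-9268) = (-9 + 11*(-3))*(-9268) = (-9 - 33)*(-9268) = -42*(-9268) = 389256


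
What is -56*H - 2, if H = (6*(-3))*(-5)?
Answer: -5042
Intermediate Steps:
H = 90 (H = -18*(-5) = 90)
-56*H - 2 = -56*90 - 2 = -5040 - 2 = -5042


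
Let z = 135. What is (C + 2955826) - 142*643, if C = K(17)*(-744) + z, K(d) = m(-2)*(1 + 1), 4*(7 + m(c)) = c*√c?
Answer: 2875071 + 744*I*√2 ≈ 2.8751e+6 + 1052.2*I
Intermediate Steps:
m(c) = -7 + c^(3/2)/4 (m(c) = -7 + (c*√c)/4 = -7 + c^(3/2)/4)
K(d) = -14 - I*√2 (K(d) = (-7 + (-2)^(3/2)/4)*(1 + 1) = (-7 + (-2*I*√2)/4)*2 = (-7 - I*√2/2)*2 = -14 - I*√2)
C = 10551 + 744*I*√2 (C = (-14 - I*√2)*(-744) + 135 = (10416 + 744*I*√2) + 135 = 10551 + 744*I*√2 ≈ 10551.0 + 1052.2*I)
(C + 2955826) - 142*643 = ((10551 + 744*I*√2) + 2955826) - 142*643 = (2966377 + 744*I*√2) - 91306 = 2875071 + 744*I*√2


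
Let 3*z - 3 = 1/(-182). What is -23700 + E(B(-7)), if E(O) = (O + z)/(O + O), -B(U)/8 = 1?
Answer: -207039377/8736 ≈ -23700.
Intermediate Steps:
z = 545/546 (z = 1 + (⅓)/(-182) = 1 + (⅓)*(-1/182) = 1 - 1/546 = 545/546 ≈ 0.99817)
B(U) = -8 (B(U) = -8*1 = -8)
E(O) = (545/546 + O)/(2*O) (E(O) = (O + 545/546)/(O + O) = (545/546 + O)/((2*O)) = (545/546 + O)*(1/(2*O)) = (545/546 + O)/(2*O))
-23700 + E(B(-7)) = -23700 + (1/1092)*(545 + 546*(-8))/(-8) = -23700 + (1/1092)*(-⅛)*(545 - 4368) = -23700 + (1/1092)*(-⅛)*(-3823) = -23700 + 3823/8736 = -207039377/8736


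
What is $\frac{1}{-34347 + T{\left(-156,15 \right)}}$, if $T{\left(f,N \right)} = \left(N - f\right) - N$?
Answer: $- \frac{1}{34191} \approx -2.9247 \cdot 10^{-5}$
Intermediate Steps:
$T{\left(f,N \right)} = - f$
$\frac{1}{-34347 + T{\left(-156,15 \right)}} = \frac{1}{-34347 - -156} = \frac{1}{-34347 + 156} = \frac{1}{-34191} = - \frac{1}{34191}$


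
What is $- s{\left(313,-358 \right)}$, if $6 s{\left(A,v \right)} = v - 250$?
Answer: $\frac{304}{3} \approx 101.33$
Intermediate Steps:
$s{\left(A,v \right)} = - \frac{125}{3} + \frac{v}{6}$ ($s{\left(A,v \right)} = \frac{v - 250}{6} = \frac{-250 + v}{6} = - \frac{125}{3} + \frac{v}{6}$)
$- s{\left(313,-358 \right)} = - (- \frac{125}{3} + \frac{1}{6} \left(-358\right)) = - (- \frac{125}{3} - \frac{179}{3}) = \left(-1\right) \left(- \frac{304}{3}\right) = \frac{304}{3}$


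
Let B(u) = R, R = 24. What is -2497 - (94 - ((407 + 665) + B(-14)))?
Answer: -1495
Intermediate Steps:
B(u) = 24
-2497 - (94 - ((407 + 665) + B(-14))) = -2497 - (94 - ((407 + 665) + 24)) = -2497 - (94 - (1072 + 24)) = -2497 - (94 - 1*1096) = -2497 - (94 - 1096) = -2497 - 1*(-1002) = -2497 + 1002 = -1495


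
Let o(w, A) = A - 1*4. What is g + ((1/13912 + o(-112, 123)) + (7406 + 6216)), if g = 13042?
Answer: 372605097/13912 ≈ 26783.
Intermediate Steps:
o(w, A) = -4 + A (o(w, A) = A - 4 = -4 + A)
g + ((1/13912 + o(-112, 123)) + (7406 + 6216)) = 13042 + ((1/13912 + (-4 + 123)) + (7406 + 6216)) = 13042 + ((1/13912 + 119) + 13622) = 13042 + (1655529/13912 + 13622) = 13042 + 191164793/13912 = 372605097/13912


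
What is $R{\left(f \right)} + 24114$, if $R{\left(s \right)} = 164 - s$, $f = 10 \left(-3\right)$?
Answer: $24308$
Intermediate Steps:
$f = -30$
$R{\left(f \right)} + 24114 = \left(164 - -30\right) + 24114 = \left(164 + 30\right) + 24114 = 194 + 24114 = 24308$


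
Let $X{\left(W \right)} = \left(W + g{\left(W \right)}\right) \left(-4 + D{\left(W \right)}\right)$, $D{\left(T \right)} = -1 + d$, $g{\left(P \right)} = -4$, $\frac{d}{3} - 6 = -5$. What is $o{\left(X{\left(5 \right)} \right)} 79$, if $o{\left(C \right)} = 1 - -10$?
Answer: $869$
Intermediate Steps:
$d = 3$ ($d = 18 + 3 \left(-5\right) = 18 - 15 = 3$)
$D{\left(T \right)} = 2$ ($D{\left(T \right)} = -1 + 3 = 2$)
$X{\left(W \right)} = 8 - 2 W$ ($X{\left(W \right)} = \left(W - 4\right) \left(-4 + 2\right) = \left(-4 + W\right) \left(-2\right) = 8 - 2 W$)
$o{\left(C \right)} = 11$ ($o{\left(C \right)} = 1 + 10 = 11$)
$o{\left(X{\left(5 \right)} \right)} 79 = 11 \cdot 79 = 869$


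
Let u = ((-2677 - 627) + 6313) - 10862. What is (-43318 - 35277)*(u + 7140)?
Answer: 56038235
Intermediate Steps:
u = -7853 (u = (-3304 + 6313) - 10862 = 3009 - 10862 = -7853)
(-43318 - 35277)*(u + 7140) = (-43318 - 35277)*(-7853 + 7140) = -78595*(-713) = 56038235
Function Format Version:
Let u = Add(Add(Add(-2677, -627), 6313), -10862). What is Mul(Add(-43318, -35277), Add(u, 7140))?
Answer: 56038235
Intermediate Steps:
u = -7853 (u = Add(Add(-3304, 6313), -10862) = Add(3009, -10862) = -7853)
Mul(Add(-43318, -35277), Add(u, 7140)) = Mul(Add(-43318, -35277), Add(-7853, 7140)) = Mul(-78595, -713) = 56038235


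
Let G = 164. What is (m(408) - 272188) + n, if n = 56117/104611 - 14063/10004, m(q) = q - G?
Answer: -6941415632321/25525084 ≈ -2.7195e+5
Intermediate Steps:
m(q) = -164 + q (m(q) = q - 1*164 = q - 164 = -164 + q)
n = -22189025/25525084 (n = 56117*(1/104611) - 14063*1/10004 = 56117/104611 - 343/244 = -22189025/25525084 ≈ -0.86930)
(m(408) - 272188) + n = ((-164 + 408) - 272188) - 22189025/25525084 = (244 - 272188) - 22189025/25525084 = -271944 - 22189025/25525084 = -6941415632321/25525084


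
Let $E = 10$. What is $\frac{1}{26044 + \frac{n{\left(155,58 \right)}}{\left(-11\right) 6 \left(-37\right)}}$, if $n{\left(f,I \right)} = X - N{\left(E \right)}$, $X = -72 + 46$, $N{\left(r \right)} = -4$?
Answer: $\frac{111}{2890883} \approx 3.8397 \cdot 10^{-5}$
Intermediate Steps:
$X = -26$
$n{\left(f,I \right)} = -22$ ($n{\left(f,I \right)} = -26 - -4 = -26 + 4 = -22$)
$\frac{1}{26044 + \frac{n{\left(155,58 \right)}}{\left(-11\right) 6 \left(-37\right)}} = \frac{1}{26044 - \frac{22}{\left(-11\right) 6 \left(-37\right)}} = \frac{1}{26044 - \frac{22}{\left(-66\right) \left(-37\right)}} = \frac{1}{26044 - \frac{22}{2442}} = \frac{1}{26044 - \frac{1}{111}} = \frac{1}{\frac{2890883}{111}} = \frac{111}{2890883}$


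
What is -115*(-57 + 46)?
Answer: 1265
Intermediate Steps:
-115*(-57 + 46) = -115*(-11) = 1265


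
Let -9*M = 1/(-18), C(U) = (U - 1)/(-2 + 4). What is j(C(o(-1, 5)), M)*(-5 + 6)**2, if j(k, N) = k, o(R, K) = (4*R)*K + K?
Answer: -8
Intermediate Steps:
o(R, K) = K + 4*K*R (o(R, K) = 4*K*R + K = K + 4*K*R)
C(U) = -1/2 + U/2 (C(U) = (-1 + U)/2 = (-1 + U)*(1/2) = -1/2 + U/2)
M = 1/162 (M = -1/9/(-18) = -1/9*(-1/18) = 1/162 ≈ 0.0061728)
j(C(o(-1, 5)), M)*(-5 + 6)**2 = (-1/2 + (5*(1 + 4*(-1)))/2)*(-5 + 6)**2 = (-1/2 + (5*(1 - 4))/2)*1**2 = (-1/2 + (5*(-3))/2)*1 = (-1/2 + (1/2)*(-15))*1 = (-1/2 - 15/2)*1 = -8*1 = -8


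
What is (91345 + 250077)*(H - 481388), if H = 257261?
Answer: -76521888594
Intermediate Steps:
(91345 + 250077)*(H - 481388) = (91345 + 250077)*(257261 - 481388) = 341422*(-224127) = -76521888594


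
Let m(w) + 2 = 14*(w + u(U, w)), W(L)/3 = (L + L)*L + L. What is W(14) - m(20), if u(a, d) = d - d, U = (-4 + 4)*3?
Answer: 940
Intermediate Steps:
U = 0 (U = 0*3 = 0)
W(L) = 3*L + 6*L² (W(L) = 3*((L + L)*L + L) = 3*((2*L)*L + L) = 3*(2*L² + L) = 3*(L + 2*L²) = 3*L + 6*L²)
u(a, d) = 0
m(w) = -2 + 14*w (m(w) = -2 + 14*(w + 0) = -2 + 14*w)
W(14) - m(20) = 3*14*(1 + 2*14) - (-2 + 14*20) = 3*14*(1 + 28) - (-2 + 280) = 3*14*29 - 1*278 = 1218 - 278 = 940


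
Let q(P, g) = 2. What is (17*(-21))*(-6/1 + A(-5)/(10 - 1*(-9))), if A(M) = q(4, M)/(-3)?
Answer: 40936/19 ≈ 2154.5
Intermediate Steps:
A(M) = -⅔ (A(M) = 2/(-3) = 2*(-⅓) = -⅔)
(17*(-21))*(-6/1 + A(-5)/(10 - 1*(-9))) = (17*(-21))*(-6/1 - 2/(3*(10 - 1*(-9)))) = -357*(-6*1 - 2/(3*(10 + 9))) = -357*(-6 - ⅔/19) = -357*(-6 - ⅔*1/19) = -357*(-6 - 2/57) = -357*(-344/57) = 40936/19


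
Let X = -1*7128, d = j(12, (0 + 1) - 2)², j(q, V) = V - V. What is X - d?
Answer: -7128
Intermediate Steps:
j(q, V) = 0
d = 0 (d = 0² = 0)
X = -7128
X - d = -7128 - 1*0 = -7128 + 0 = -7128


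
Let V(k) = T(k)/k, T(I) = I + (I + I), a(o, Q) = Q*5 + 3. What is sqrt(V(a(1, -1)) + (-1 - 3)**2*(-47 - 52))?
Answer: I*sqrt(1581) ≈ 39.762*I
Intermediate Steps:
a(o, Q) = 3 + 5*Q (a(o, Q) = 5*Q + 3 = 3 + 5*Q)
T(I) = 3*I (T(I) = I + 2*I = 3*I)
V(k) = 3 (V(k) = (3*k)/k = 3)
sqrt(V(a(1, -1)) + (-1 - 3)**2*(-47 - 52)) = sqrt(3 + (-1 - 3)**2*(-47 - 52)) = sqrt(3 + (-4)**2*(-99)) = sqrt(3 + 16*(-99)) = sqrt(3 - 1584) = sqrt(-1581) = I*sqrt(1581)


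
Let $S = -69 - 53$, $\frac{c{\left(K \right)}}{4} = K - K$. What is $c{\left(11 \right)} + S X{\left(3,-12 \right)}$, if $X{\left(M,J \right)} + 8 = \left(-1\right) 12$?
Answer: $2440$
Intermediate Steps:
$c{\left(K \right)} = 0$ ($c{\left(K \right)} = 4 \left(K - K\right) = 4 \cdot 0 = 0$)
$S = -122$ ($S = -69 - 53 = -122$)
$X{\left(M,J \right)} = -20$ ($X{\left(M,J \right)} = -8 - 12 = -20$)
$c{\left(11 \right)} + S X{\left(3,-12 \right)} = 0 - -2440 = 0 + 2440 = 2440$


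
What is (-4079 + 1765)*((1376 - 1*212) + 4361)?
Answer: -12784850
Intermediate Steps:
(-4079 + 1765)*((1376 - 1*212) + 4361) = -2314*((1376 - 212) + 4361) = -2314*(1164 + 4361) = -2314*5525 = -12784850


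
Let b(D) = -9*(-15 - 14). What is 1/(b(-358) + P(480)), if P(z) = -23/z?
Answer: 480/125257 ≈ 0.0038321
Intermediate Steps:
b(D) = 261 (b(D) = -9*(-29) = 261)
1/(b(-358) + P(480)) = 1/(261 - 23/480) = 1/(125257/480) = 480/125257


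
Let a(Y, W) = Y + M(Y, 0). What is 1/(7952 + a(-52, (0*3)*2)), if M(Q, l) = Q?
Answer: 1/7848 ≈ 0.00012742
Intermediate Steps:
a(Y, W) = 2*Y (a(Y, W) = Y + Y = 2*Y)
1/(7952 + a(-52, (0*3)*2)) = 1/(7952 + 2*(-52)) = 1/(7952 - 104) = 1/7848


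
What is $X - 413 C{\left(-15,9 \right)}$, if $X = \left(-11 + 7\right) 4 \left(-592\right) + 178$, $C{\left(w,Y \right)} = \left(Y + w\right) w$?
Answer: $-27520$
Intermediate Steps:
$C{\left(w,Y \right)} = w \left(Y + w\right)$
$X = 9650$ ($X = \left(-4\right) 4 \left(-592\right) + 178 = \left(-16\right) \left(-592\right) + 178 = 9472 + 178 = 9650$)
$X - 413 C{\left(-15,9 \right)} = 9650 - 413 \left(- 15 \left(9 - 15\right)\right) = 9650 - 413 \left(\left(-15\right) \left(-6\right)\right) = 9650 - 37170 = -27520$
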